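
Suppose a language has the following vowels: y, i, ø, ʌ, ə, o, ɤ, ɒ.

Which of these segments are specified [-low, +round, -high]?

Among the inventory, the [-low] segments are /y, i, ø, ʌ, ə, o, ɤ/.
Within that set, [+round] gives /y, ø, o/.
Among these, [-high] leaves /ø, o/.

ø, o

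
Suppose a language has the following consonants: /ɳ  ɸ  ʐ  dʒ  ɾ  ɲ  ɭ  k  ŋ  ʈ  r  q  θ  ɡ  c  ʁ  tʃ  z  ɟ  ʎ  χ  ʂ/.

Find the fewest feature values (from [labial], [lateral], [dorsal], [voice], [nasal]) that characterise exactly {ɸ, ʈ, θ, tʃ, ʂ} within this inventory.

The class [−voice], [−dorsal] has exactly /ɸ, ʈ, θ, tʃ, ʂ/ as its extension in this inventory. No smaller conjunction from the listed features achieves this: [−dorsal] alone would also admit /ɳ, ʐ, dʒ, ɾ, …/; [−voice] alone would also admit /k, q, c, χ/; and checking the remaining single features turns up none with this extension.

[−voice, −dorsal]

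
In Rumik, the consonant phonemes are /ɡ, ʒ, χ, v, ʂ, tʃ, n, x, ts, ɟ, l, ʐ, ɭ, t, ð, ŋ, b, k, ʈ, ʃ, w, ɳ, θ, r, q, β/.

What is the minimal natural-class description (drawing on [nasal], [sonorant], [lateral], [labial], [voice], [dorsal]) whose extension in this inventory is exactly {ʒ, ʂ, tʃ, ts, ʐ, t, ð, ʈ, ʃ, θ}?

Every target segment is [−sonorant], [−labial], [−dorsal]; each remaining inventory member fails at least one of these. Each conjunct is needed — [−labial, −dorsal] alone would also admit /n, l, ɭ, ɳ, …/; [−sonorant, −dorsal] alone would also admit /v, b, β/; [−sonorant, −labial] alone would also admit /ɡ, χ, x, ɟ, …/ — and no other combination of two listed features has exactly this extension, so three is the minimum.

[−sonorant, −labial, −dorsal]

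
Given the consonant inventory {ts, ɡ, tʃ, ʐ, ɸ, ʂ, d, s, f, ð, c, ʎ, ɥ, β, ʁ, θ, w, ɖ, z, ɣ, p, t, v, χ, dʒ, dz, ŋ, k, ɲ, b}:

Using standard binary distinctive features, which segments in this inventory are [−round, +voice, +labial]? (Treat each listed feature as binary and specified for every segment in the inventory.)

β, v, b

First, the [−round] segments are /ts, ɡ, tʃ, ʐ, ɸ, ʂ, d, s, f, ð, c, ʎ, β, ʁ, θ, ɖ, z, ɣ, p, t, v, χ, dʒ, dz, ŋ, k, ɲ, b/.
Within that set, [+voice] gives /ɡ, ʐ, d, ð, ʎ, β, ʁ, ɖ, z, ɣ, v, dʒ, dz, ŋ, ɲ, b/.
Of those, [+labial] leaves /β, v, b/.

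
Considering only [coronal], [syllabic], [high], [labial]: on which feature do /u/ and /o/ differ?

The two segments share [-coronal], [+syllabic], [+labial]. The only feature from the list on which they differ: /u/ is [+high] while /o/ is [-high].

[high]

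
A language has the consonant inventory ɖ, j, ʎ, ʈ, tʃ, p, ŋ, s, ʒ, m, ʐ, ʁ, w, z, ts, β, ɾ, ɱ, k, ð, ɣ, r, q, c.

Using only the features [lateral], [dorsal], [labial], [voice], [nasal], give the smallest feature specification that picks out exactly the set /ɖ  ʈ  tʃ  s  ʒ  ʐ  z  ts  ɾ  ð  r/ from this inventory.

[-labial, -dorsal]

/ɖ, ʈ, tʃ, s, ʒ, ʐ, z, ts, ɾ, ð, r/ are all [-labial], [-dorsal], and no other segment in the inventory matches both values. Dropping any one of them over-generates: [-dorsal] alone would also admit /p, m, β, ɱ/; [-labial] alone would also admit /j, ʎ, ŋ, ʁ, …/. No other single listed feature picks out exactly this set either, so fewer than two features will not do.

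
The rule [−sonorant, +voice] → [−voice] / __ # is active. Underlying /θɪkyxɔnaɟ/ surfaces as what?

The only segment in the rule's environment that also matches [−sonorant, +voice] is /ɟ/. Applying [−voice] turns the voiced palatal stop into /c/ (voiceless palatal stop), giving [θɪkyxɔnac].

[θɪkyxɔnac]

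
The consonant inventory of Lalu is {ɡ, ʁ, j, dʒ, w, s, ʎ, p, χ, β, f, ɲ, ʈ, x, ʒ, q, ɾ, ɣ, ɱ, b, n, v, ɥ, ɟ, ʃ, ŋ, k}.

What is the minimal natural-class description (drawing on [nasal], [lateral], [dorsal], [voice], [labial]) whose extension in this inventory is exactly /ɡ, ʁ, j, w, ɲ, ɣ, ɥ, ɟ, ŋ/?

[+voice, −lateral, +dorsal]

Every target segment is [+voice], [−lateral], [+dorsal]; each remaining inventory member fails at least one of these. Each conjunct is needed — [−lateral, +dorsal] alone would also admit /χ, x, q, k/; [+voice, +dorsal] alone would also admit /ʎ/; [+voice, −lateral] alone would also admit /dʒ, β, ʒ, ɾ, …/ — and no other combination of two listed features has exactly this extension, so three is the minimum.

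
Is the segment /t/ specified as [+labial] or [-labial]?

As the voiceless alveolar stop, /t/ is [-labial].

[-labial]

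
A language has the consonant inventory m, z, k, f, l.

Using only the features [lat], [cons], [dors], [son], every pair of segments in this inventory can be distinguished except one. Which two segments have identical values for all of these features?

f, z

On the given features, /f/ and /z/ have an identical profile: [−lateral], [+consonantal], [−dorsal], [−sonorant]. No other two segments in the inventory coincide on all 4 features. (They do differ in [voice], [labial] and [coronal], which are not among the given features.)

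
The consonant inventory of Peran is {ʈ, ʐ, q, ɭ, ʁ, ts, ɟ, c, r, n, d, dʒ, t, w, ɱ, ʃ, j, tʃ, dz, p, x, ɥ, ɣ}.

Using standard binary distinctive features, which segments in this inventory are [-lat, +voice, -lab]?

ʐ, ʁ, ɟ, r, n, d, dʒ, j, dz, ɣ

The [-lateral] segments are /ʈ, ʐ, q, ʁ, ts, ɟ, c, r, n, d, dʒ, t, w, ɱ, ʃ, j, tʃ, dz, p, x, ɥ, ɣ/.
Among these, [+voice] gives /ʐ, ʁ, ɟ, r, n, d, dʒ, w, ɱ, j, dz, ɥ, ɣ/.
Among these, [-labial] leaves /ʐ, ʁ, ɟ, r, n, d, dʒ, j, dz, ɣ/.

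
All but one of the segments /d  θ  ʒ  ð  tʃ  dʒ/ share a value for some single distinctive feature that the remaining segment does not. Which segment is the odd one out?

The remaining segments after removing /d/ share [+distributed]; /d/ (voiced alveolar stop) is [-distributed]. For every other candidate removal, the leftover set fails to share any single feature value that the removed segment lacks.

d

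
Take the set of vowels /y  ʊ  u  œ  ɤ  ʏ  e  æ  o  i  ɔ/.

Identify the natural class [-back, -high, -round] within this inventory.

e, æ

First, the [-back] segments are /y, œ, ʏ, e, æ, i/.
Intersecting with [-high] gives /œ, e, æ/.
Then [-round] leaves /e, æ/.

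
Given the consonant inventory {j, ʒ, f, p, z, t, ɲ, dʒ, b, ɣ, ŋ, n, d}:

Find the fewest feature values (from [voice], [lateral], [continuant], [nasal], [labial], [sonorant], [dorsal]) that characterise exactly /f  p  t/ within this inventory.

/f, p, t/ are exactly the [−voice] segments in the inventory, so a single feature suffices.

[−voice]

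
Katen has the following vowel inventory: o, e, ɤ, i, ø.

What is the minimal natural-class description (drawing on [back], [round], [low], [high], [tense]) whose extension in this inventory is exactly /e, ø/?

/e, ø/ are all [-high], [-back], and no other segment in the inventory matches both values. Dropping any one of them over-generates: [-back] alone would also admit /i/; [-high] alone would also admit /o, ɤ/. No other single listed feature picks out exactly this set either, so fewer than two features will not do.

[-high, -back]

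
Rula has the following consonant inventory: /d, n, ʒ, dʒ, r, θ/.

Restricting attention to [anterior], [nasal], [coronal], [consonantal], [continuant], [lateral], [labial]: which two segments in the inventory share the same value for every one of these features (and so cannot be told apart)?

Both /r/ and /θ/ are [+anterior], [-nasal], [+coronal], [+consonantal], [+continuant], [-lateral], [-labial]. Since the list omits [sonorant] and [voice] — which do distinguish the alveolar trill from the voiceless dental fricative — this pair collapses; all other pairs remain distinct.

r, θ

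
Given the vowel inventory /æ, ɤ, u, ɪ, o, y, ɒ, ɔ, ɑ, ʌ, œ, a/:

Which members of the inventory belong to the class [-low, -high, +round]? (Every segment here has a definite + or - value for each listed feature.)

Checking each segment against [-low], [-high], [+round]: /o/ (mid back rounded tense vowel), /ɔ/ (mid back rounded lax vowel), /œ/ (mid front rounded lax vowel) satisfy every feature; every other segment in the inventory fails at least one.

o, ɔ, œ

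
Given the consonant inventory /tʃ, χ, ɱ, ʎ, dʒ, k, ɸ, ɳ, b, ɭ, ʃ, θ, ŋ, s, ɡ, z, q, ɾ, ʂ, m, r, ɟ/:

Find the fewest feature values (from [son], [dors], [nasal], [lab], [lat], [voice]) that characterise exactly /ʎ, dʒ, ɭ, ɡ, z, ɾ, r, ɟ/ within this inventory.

[+voice, -nasal, -lab]

The class [+voice], [-nasal], [-labial] has exactly /ʎ, dʒ, ɭ, ɡ, z, ɾ, r, ɟ/ as its extension in this inventory. No smaller conjunction from the listed features achieves this: [-nasal, -labial] alone would also admit /tʃ, χ, k, ʃ, …/; [+voice, -labial] alone would also admit /ɳ, ŋ/; [+voice, -nasal] alone would also admit /b/; and checking the remaining two-feature bundles turns up none with this extension.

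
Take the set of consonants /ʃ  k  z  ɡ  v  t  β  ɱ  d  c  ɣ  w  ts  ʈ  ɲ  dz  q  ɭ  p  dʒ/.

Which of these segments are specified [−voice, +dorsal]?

Eliminate segments failing any feature: /ʃ, t, ts, ʈ, p/ are [−dorsal]; /z, ɡ, v, β, ɱ, d, ɣ, w, ɲ, dz, ɭ, dʒ/ are [+voice]. The remaining /k, c, q/ satisfy [−voice], [+dorsal].

k, c, q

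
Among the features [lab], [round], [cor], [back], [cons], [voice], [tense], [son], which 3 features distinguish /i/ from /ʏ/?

[labial], [round], [tense]

The two segments share [-coronal], [-back], [-consonantal], [+voice], [+sonorant]. The only features from the list on which they differ: /i/ is [-labial] while /ʏ/ is [+labial]; /i/ is [-round] while /ʏ/ is [+round]; /i/ is [+tense] while /ʏ/ is [-tense].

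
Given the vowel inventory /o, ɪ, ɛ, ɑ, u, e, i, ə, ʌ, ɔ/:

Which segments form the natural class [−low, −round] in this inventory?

ɪ, ɛ, e, i, ə, ʌ

First, the [−low] segments are /o, ɪ, ɛ, u, e, i, ə, ʌ, ɔ/.
Among these, [−round] leaves /ɪ, ɛ, e, i, ə, ʌ/.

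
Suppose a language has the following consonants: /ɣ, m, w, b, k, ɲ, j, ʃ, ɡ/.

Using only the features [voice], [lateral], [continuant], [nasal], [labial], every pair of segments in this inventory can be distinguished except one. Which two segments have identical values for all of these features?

On the given features, /ɣ/ and /j/ have an identical profile: [+voice], [−lateral], [+continuant], [−nasal], [−labial]. No other two segments in the inventory coincide on all 5 features. (They do differ in [sonorant] and [back], which are not among the given features.)

ɣ, j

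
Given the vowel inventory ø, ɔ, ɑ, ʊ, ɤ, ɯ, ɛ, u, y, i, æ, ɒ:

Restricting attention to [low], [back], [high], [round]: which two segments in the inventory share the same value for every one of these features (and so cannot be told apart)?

ʊ, u

Both /ʊ/ and /u/ are [−low], [+back], [+high], [+round]. Since the list omits [tense] — which does distinguish the high back rounded lax vowel from the high back rounded tense vowel — this pair collapses; all other pairs remain distinct.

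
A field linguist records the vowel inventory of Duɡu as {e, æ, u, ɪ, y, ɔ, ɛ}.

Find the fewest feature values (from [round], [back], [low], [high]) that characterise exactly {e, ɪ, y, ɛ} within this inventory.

[−low, −back]

The class [−low], [−back] has exactly /e, ɪ, y, ɛ/ as its extension in this inventory. No smaller conjunction from the listed features achieves this: [−back] alone would also admit /æ/; [−low] alone would also admit /u, ɔ/; and checking the remaining single features turns up none with this extension.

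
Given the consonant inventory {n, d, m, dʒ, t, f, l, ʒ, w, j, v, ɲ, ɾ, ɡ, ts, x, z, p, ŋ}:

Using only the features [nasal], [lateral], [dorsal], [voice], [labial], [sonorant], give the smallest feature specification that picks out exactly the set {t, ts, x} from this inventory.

/t, ts, x/ are all [-voice], [-labial], and no other segment in the inventory matches both values. Dropping any one of them over-generates: [-labial] alone would also admit /n, d, dʒ, l, …/; [-voice] alone would also admit /f, p/. No other single listed feature picks out exactly this set either, so fewer than two features will not do.

[-voice, -labial]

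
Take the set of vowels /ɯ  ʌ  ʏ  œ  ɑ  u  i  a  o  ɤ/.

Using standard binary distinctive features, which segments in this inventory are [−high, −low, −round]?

Checking each segment against [−high], [−low], [−round]: /ʌ/ (mid back unrounded lax vowel), /ɤ/ (mid back unrounded tense vowel) satisfy every feature; every other segment in the inventory fails at least one.

ʌ, ɤ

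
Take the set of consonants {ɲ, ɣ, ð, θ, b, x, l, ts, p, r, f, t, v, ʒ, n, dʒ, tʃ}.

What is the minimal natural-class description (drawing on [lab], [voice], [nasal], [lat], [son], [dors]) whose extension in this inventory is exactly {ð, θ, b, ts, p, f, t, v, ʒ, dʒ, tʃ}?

[−son, −dors]

/ð, θ, b, ts, p, f, t, v, ʒ, dʒ, tʃ/ are all [−sonorant], [−dorsal], and no other segment in the inventory matches both values. Dropping any one of them over-generates: [−dorsal] alone would also admit /l, r, n/; [−sonorant] alone would also admit /ɣ, x/. No other single listed feature picks out exactly this set either, so fewer than two features will not do.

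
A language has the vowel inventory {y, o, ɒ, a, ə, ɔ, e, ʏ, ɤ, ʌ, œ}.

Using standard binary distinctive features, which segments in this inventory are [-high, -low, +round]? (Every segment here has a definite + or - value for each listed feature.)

o, ɔ, œ

Checking each segment against [-high], [-low], [+round]: /o/ (mid back rounded tense vowel), /ɔ/ (mid back rounded lax vowel), /œ/ (mid front rounded lax vowel) satisfy every feature; every other segment in the inventory fails at least one.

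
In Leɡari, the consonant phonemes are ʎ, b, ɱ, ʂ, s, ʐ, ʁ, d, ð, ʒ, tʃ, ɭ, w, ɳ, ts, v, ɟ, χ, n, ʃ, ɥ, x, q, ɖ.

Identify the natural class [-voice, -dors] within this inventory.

ʂ, s, tʃ, ts, ʃ

Among the inventory, the [-voice] segments are /ʂ, s, tʃ, ts, χ, ʃ, x, q/.
Of those, [-dorsal] leaves /ʂ, s, tʃ, ts, ʃ/.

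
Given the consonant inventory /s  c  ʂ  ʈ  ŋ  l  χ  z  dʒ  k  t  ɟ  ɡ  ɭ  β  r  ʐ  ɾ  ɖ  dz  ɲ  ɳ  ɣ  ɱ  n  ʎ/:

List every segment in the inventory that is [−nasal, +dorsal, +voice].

Checking each segment against [−nasal], [+dorsal], [+voice]: /ɟ/ (voiced palatal stop), /ɡ/ (voiced velar stop), /ɣ/ (voiced velar fricative), /ʎ/ (palatal lateral approximant) satisfy every feature; every other segment in the inventory fails at least one.

ɟ, ɡ, ɣ, ʎ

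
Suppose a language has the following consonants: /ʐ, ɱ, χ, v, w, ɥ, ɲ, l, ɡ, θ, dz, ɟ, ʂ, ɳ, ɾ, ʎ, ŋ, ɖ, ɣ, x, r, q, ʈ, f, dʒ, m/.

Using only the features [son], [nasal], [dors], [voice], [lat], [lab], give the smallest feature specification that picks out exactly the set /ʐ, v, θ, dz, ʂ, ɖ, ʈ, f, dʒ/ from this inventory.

/ʐ, v, θ, dz, ʂ, ɖ, ʈ, f, dʒ/ are all [−sonorant], [−dorsal], and no other segment in the inventory matches both values. Dropping any one of them over-generates: [−dorsal] alone would also admit /ɱ, l, ɳ, ɾ, …/; [−sonorant] alone would also admit /χ, ɡ, ɟ, ɣ, …/. No other single listed feature picks out exactly this set either, so fewer than two features will not do.

[−son, −dors]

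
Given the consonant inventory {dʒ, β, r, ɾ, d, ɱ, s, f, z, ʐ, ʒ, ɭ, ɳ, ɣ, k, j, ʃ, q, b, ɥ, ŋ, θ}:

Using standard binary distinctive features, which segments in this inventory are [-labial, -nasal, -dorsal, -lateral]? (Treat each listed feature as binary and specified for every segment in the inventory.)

dʒ, r, ɾ, d, s, z, ʐ, ʒ, ʃ, θ

The [-labial] segments are /dʒ, r, ɾ, d, s, z, ʐ, ʒ, ɭ, ɳ, ɣ, k, j, ʃ, q, ŋ, θ/.
Of those, [-nasal] gives /dʒ, r, ɾ, d, s, z, ʐ, ʒ, ɭ, ɣ, k, j, ʃ, q, θ/.
Among these, [-dorsal] gives /dʒ, r, ɾ, d, s, z, ʐ, ʒ, ɭ, ʃ, θ/.
Then [-lateral] leaves /dʒ, r, ɾ, d, s, z, ʐ, ʒ, ʃ, θ/.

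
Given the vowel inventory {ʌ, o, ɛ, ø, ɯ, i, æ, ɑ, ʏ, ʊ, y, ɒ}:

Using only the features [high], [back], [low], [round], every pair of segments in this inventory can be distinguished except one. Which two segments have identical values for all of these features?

ʏ, y

On the given features, /ʏ/ and /y/ have an identical profile: [+high], [−back], [−low], [+round]. No other two segments in the inventory coincide on all 4 features. (They do differ in [tense], which is not among the given features.)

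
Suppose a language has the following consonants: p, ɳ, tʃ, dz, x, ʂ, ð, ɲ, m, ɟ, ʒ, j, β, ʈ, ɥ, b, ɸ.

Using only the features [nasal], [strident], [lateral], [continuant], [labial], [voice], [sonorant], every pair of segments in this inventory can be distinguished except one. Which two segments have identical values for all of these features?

Both /ɳ/ and /ɲ/ are [+nasal], [−strident], [−lateral], [−continuant], [−labial], [+voice], [+sonorant]. Since the list omits [dorsal] — which does distinguish the retroflex nasal from the palatal nasal — this pair collapses; all other pairs remain distinct.

ɳ, ɲ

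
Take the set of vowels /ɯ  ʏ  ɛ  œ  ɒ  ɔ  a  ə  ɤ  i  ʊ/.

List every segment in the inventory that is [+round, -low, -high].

Among the inventory, the [+round] segments are /ʏ, œ, ɒ, ɔ, ʊ/.
Then [-low] gives /ʏ, œ, ɔ, ʊ/.
Intersecting with [-high] leaves /œ, ɔ/.

œ, ɔ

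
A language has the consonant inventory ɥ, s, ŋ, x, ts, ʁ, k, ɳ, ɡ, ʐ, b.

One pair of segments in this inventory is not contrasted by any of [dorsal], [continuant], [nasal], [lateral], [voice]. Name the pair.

ɥ, ʁ

On the given features, /ɥ/ and /ʁ/ have an identical profile: [+dorsal], [+continuant], [−nasal], [−lateral], [+voice]. No other two segments in the inventory coincide on all 5 features. (They do differ in [labial], [round], [high] and [back], which are not among the given features.)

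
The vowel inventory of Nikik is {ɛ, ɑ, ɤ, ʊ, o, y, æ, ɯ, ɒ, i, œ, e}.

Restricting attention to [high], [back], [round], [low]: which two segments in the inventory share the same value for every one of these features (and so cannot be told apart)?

Both /ɛ/ and /e/ are [−high], [−back], [−round], [−low]. Since the list omits [tense] — which does distinguish the mid front unrounded lax vowel from the mid front unrounded tense vowel — this pair collapses; all other pairs remain distinct.

ɛ, e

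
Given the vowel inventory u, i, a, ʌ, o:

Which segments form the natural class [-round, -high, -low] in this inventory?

Among the inventory, the [-round] segments are /i, a, ʌ/.
Within that set, [-high] gives /a, ʌ/.
Of those, [-low] leaves /ʌ/.

ʌ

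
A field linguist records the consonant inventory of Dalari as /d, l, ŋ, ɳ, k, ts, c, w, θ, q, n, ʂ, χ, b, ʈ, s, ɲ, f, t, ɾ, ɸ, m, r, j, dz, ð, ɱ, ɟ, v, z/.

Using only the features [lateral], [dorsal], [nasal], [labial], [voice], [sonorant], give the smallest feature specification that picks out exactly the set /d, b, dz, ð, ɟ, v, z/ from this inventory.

/d, b, dz, ð, ɟ, v, z/ are all [−sonorant], [+voice], and no other segment in the inventory matches both values. Dropping any one of them over-generates: [+voice] alone would also admit /l, ŋ, ɳ, w, …/; [−sonorant] alone would also admit /k, ts, c, θ, …/. No other single listed feature picks out exactly this set either, so fewer than two features will not do.

[−sonorant, +voice]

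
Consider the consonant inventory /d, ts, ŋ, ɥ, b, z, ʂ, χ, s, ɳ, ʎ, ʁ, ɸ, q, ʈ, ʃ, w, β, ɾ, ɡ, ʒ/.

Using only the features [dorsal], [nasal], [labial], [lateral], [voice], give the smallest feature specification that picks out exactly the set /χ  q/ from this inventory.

/χ, q/ are all [-voice], [+dorsal], and no other segment in the inventory matches both values. Dropping any one of them over-generates: [+dorsal] alone would also admit /ŋ, ɥ, ʎ, ʁ, …/; [-voice] alone would also admit /ts, ʂ, s, ɸ, …/. No other single listed feature picks out exactly this set either, so fewer than two features will not do.

[-voice, +dorsal]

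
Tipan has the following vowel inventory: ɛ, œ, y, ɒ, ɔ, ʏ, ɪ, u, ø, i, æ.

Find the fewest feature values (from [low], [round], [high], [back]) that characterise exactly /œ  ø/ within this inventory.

[-high, -back, +round]

The class [-high], [-back], [+round] has exactly /œ, ø/ as its extension in this inventory. No smaller conjunction from the listed features achieves this: [-back, +round] alone would also admit /y, ʏ/; [-high, +round] alone would also admit /ɒ, ɔ/; [-high, -back] alone would also admit /ɛ, æ/; and checking the remaining two-feature bundles turns up none with this extension.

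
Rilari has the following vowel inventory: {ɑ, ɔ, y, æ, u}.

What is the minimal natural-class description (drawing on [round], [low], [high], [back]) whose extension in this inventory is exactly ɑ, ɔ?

/ɑ, ɔ/ are all [−high], [+back], and no other segment in the inventory matches both values. Dropping any one of them over-generates: [+back] alone would also admit /u/; [−high] alone would also admit /æ/. No other single listed feature picks out exactly this set either, so fewer than two features will not do.

[−high, +back]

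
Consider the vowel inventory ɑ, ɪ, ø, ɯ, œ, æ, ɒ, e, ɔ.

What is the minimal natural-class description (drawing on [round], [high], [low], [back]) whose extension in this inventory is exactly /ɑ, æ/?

/ɑ, æ/ are all [+low], [-round], and no other segment in the inventory matches both values. Dropping any one of them over-generates: [-round] alone would also admit /ɪ, ɯ, e/; [+low] alone would also admit /ɒ/. No other single listed feature picks out exactly this set either, so fewer than two features will not do.

[+low, -round]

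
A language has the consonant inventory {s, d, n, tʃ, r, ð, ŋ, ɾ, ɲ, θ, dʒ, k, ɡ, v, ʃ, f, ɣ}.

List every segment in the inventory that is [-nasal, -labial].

s, d, tʃ, r, ð, ɾ, θ, dʒ, k, ɡ, ʃ, ɣ

First, the [-nasal] segments are /s, d, tʃ, r, ð, ɾ, θ, dʒ, k, ɡ, v, ʃ, f, ɣ/.
Intersecting with [-labial] leaves /s, d, tʃ, r, ð, ɾ, θ, dʒ, k, ɡ, ʃ, ɣ/.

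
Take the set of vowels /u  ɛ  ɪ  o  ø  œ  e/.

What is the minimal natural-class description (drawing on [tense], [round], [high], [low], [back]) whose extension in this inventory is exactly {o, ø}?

[-high, +round, +tense]

/o, ø/ are all [-high], [+round], [+tense], and no other segment in the inventory matches all three values. Dropping any one of them over-generates: [+round, +tense] alone would also admit /u/; [-high, +tense] alone would also admit /e/; [-high, +round] alone would also admit /œ/. No other combination of two listed features picks out exactly this set either, so fewer than three features will not do.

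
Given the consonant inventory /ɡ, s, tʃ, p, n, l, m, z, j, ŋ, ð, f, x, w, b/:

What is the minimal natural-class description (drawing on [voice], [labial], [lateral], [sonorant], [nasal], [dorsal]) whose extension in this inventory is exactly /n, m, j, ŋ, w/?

Every target segment is [+sonorant], [−lateral]; each remaining inventory member fails at least one of these. Each conjunct is needed — [−lateral] alone would also admit /ɡ, s, tʃ, p, …/; [+sonorant] alone would also admit /l/ — and no other single listed feature has exactly this extension, so two is the minimum.

[+sonorant, −lateral]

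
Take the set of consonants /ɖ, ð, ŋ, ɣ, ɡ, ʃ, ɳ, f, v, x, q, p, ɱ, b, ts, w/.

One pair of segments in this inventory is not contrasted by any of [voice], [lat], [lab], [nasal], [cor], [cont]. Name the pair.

v, w

Both /v/ and /w/ are [+voice], [-lateral], [+labial], [-nasal], [-coronal], [+continuant]. Since the list omits [sonorant], [round] and [dorsal] — which do distinguish the voiced labiodental fricative from the labial-velar glide — this pair collapses; all other pairs remain distinct.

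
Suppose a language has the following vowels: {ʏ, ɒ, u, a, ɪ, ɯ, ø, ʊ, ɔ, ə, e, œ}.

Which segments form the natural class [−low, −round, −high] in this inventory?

Eliminate segments failing any feature: /ʏ, u, ø, ʊ, ɔ, œ/ are [+round]; /ɒ, a/ are [+low]; /ɪ, ɯ/ are [+high]. The remaining /ə, e/ satisfy [−low], [−round], [−high].

ə, e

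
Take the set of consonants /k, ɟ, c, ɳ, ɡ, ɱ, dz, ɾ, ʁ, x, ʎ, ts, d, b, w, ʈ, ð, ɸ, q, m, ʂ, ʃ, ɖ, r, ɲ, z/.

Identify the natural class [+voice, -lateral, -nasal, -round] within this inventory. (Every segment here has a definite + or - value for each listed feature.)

First, the [+voice] segments are /ɟ, ɳ, ɡ, ɱ, dz, ɾ, ʁ, ʎ, d, b, w, ð, m, ɖ, r, ɲ, z/.
Among these, [-lateral] gives /ɟ, ɳ, ɡ, ɱ, dz, ɾ, ʁ, d, b, w, ð, m, ɖ, r, ɲ, z/.
Of those, [-nasal] gives /ɟ, ɡ, dz, ɾ, ʁ, d, b, w, ð, ɖ, r, z/.
Of those, [-round] leaves /ɟ, ɡ, dz, ɾ, ʁ, d, b, ð, ɖ, r, z/.

ɟ, ɡ, dz, ɾ, ʁ, d, b, ð, ɖ, r, z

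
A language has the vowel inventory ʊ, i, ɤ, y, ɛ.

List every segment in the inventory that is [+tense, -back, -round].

First, the [+tense] segments are /i, ɤ, y/.
Of those, [-back] gives /i, y/.
Intersecting with [-round] leaves /i/.

i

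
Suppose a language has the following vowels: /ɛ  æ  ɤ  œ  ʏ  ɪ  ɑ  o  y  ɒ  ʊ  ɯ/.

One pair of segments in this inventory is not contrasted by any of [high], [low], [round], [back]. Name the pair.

/y/ (high front rounded tense vowel) and /ʏ/ (high front rounded lax vowel) are both [+high], [−low], [+round], [−back], so none of the listed features separates them. (They do differ in [tense], which is not among the given features.) Every other pair in the inventory differs on at least one listed feature.

y, ʏ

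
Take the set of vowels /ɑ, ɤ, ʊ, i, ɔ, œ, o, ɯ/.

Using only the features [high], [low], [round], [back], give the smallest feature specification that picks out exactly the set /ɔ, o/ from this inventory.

Every target segment is [−high], [+back], [+round]; each remaining inventory member fails at least one of these. Each conjunct is needed — [+back, +round] alone would also admit /ʊ/; [−high, +round] alone would also admit /œ/; [−high, +back] alone would also admit /ɑ, ɤ/ — and no other combination of two listed features has exactly this extension, so three is the minimum.

[−high, +back, +round]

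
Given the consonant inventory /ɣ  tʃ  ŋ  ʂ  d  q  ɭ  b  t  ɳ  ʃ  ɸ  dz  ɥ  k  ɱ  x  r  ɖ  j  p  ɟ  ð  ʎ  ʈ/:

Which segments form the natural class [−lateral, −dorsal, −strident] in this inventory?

Checking each segment against [−lateral], [−dorsal], [−strident]: /d/ (voiced alveolar stop), /b/ (voiced bilabial stop), /t/ (voiceless alveolar stop), /ɳ/ (retroflex nasal), /ɸ/ (voiceless bilabial fricative), /ɱ/ (labiodental nasal), among others, satisfy every feature; every other segment in the inventory fails at least one.

d, b, t, ɳ, ɸ, ɱ, r, ɖ, p, ð, ʈ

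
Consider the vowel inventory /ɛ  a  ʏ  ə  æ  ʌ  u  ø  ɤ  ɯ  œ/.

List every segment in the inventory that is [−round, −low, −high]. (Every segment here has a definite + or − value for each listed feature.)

ɛ, ə, ʌ, ɤ

Checking each segment against [−round], [−low], [−high]: /ɛ/ (mid front unrounded lax vowel), /ə/ (mid central vowel (schwa)), /ʌ/ (mid back unrounded lax vowel), /ɤ/ (mid back unrounded tense vowel) satisfy every feature; every other segment in the inventory fails at least one.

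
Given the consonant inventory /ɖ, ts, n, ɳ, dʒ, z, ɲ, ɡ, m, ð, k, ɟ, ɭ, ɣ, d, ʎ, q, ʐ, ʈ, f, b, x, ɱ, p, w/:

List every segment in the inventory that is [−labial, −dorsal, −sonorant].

ɖ, ts, dʒ, z, ð, d, ʐ, ʈ

The [−labial] segments are /ɖ, ts, n, ɳ, dʒ, z, ɲ, ɡ, ð, k, ɟ, ɭ, ɣ, d, ʎ, q, ʐ, ʈ, x/.
Among these, [−dorsal] gives /ɖ, ts, n, ɳ, dʒ, z, ð, ɭ, d, ʐ, ʈ/.
Among these, [−sonorant] leaves /ɖ, ts, dʒ, z, ð, d, ʐ, ʈ/.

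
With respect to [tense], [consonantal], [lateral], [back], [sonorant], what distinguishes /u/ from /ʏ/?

[back], [tense]

/u/ is the high back rounded tense vowel and /ʏ/ is the high front rounded lax vowel. Both are [−consonantal], [−lateral], [+sonorant]. /u/ is [+back] while /ʏ/ is [−back]; /u/ is [+tense] while /ʏ/ is [−tense], so the distinguishing features are [back], [tense].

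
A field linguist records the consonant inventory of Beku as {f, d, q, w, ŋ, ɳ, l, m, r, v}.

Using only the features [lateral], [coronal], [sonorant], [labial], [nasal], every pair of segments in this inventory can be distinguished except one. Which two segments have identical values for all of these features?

On the given features, /v/ and /f/ have an identical profile: [−lateral], [−coronal], [−sonorant], [+labial], [−nasal]. No other two segments in the inventory coincide on all 5 features. (They do differ in [voice], which is not among the given features.)

v, f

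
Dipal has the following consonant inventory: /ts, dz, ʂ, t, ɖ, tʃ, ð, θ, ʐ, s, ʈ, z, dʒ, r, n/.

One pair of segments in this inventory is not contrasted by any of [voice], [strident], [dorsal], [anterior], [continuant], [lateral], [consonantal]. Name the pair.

/r/ (alveolar trill) and /ð/ (voiced dental fricative) are both [+voice], [-strident], [-dorsal], [+anterior], [+continuant], [-lateral], [+consonantal], so none of the listed features separates them. (They do differ in [sonorant], which is not among the given features.) Every other pair in the inventory differs on at least one listed feature.

r, ð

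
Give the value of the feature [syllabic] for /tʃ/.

[−syllabic]

/tʃ/ is the voiceless postalveolar affricate. The feature [syllabic] marks segments able to form a syllable nucleus; /tʃ/ lacks this property, so it is [−syllabic].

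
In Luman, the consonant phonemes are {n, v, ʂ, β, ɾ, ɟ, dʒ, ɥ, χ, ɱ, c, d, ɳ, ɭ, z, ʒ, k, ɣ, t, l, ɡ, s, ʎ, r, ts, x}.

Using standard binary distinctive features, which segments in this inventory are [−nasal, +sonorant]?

Checking each segment against [−nasal], [+sonorant]: /ɾ/ (alveolar tap), /ɥ/ (labial-palatal glide), /ɭ/ (retroflex lateral approximant), /l/ (alveolar lateral approximant), /ʎ/ (palatal lateral approximant), /r/ (alveolar trill) satisfy every feature; every other segment in the inventory fails at least one.

ɾ, ɥ, ɭ, l, ʎ, r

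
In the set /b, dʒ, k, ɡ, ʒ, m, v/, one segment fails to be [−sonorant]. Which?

m

Every segment except /m/ is [−sonorant]. /m/ (bilabial nasal) is [+sonorant], so it is the exception.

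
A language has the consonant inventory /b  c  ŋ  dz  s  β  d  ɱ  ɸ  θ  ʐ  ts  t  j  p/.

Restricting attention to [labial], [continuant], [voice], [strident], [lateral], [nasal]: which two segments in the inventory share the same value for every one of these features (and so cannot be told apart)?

c, t

On the given features, /c/ and /t/ have an identical profile: [−labial], [−continuant], [−voice], [−strident], [−lateral], [−nasal]. No other two segments in the inventory coincide on all 6 features. (They do differ in [dorsal], which is not among the given features.)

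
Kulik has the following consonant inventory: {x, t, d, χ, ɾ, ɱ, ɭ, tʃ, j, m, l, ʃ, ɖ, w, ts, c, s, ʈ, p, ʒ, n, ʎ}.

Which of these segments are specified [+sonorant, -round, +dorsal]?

First, the [+sonorant] segments are /ɾ, ɱ, ɭ, j, m, l, w, n, ʎ/.
Within that set, [-round] gives /ɾ, ɱ, ɭ, j, m, l, n, ʎ/.
Within that set, [+dorsal] leaves /j, ʎ/.

j, ʎ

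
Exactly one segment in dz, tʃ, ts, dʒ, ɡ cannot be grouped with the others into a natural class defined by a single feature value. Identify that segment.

ɡ

/dz, dʒ, tʃ, ts/ are all [+delayed release], but /ɡ/ (voiced velar stop) is [−delayed release]. No other single segment can be removed to leave a set sharing one feature value that the removed segment lacks, so /ɡ/ is the odd one out.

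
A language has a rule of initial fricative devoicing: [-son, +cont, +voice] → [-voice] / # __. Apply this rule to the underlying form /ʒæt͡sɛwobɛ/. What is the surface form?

Only the initial segment /ʒ/ is both word-initial and matches the structural description. It is a voiced postalveolar fricative, so [-son, +cont, +voice] holds; changing it to [-voice] with all other features held fixed yields /ʃ/ (voiceless postalveolar fricative). No other segment meets both the structural description and the environment, so the output is [ʃæt͡sɛwobɛ].

[ʃæt͡sɛwobɛ]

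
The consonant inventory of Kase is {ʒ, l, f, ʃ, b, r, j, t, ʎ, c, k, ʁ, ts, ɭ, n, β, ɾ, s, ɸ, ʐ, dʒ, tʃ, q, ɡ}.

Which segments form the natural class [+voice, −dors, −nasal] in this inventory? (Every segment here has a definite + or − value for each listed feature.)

Eliminate segments failing any feature: /f, ʃ, t, c, k, ts, s, ɸ, tʃ, q/ are [−voice]; /j, ʎ, ʁ, ɡ/ are [+dorsal]; /n/ is [+nasal]. The remaining /ʒ, l, b, r, ɭ, β, ɾ, ʐ, dʒ/ satisfy [+voice], [−dorsal], [−nasal].

ʒ, l, b, r, ɭ, β, ɾ, ʐ, dʒ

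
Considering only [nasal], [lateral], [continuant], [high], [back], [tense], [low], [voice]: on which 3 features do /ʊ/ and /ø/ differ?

The two segments share [−nasal], [−lateral], [+continuant], [−low], [+voice]. The only features from the list on which they differ: /ʊ/ is [+high] while /ø/ is [−high]; /ʊ/ is [+back] while /ø/ is [−back]; /ʊ/ is [−tense] while /ø/ is [+tense].

[high], [back], [tense]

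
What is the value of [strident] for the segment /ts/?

/ts/ is the voiceless alveolar affricate. The feature [strident] marks segments high-amplitude, high-frequency frication (the sibilants); /ts/ has this property, so it is [+strident].

[+strident]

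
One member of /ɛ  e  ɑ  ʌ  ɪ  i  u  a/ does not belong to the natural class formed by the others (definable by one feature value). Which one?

u

The remaining segments after removing /u/ share [−round]; /u/ (high back rounded tense vowel) is [+round]. For every other candidate removal, the leftover set fails to share any single feature value that the removed segment lacks.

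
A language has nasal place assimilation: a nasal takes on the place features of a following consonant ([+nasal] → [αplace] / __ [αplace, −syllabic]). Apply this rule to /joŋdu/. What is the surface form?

[jondu]

The only nasal preceding a consonant is /ŋ/ before /d/. /d/ is [+coronal], so /ŋ/ → /n/, giving [jondu].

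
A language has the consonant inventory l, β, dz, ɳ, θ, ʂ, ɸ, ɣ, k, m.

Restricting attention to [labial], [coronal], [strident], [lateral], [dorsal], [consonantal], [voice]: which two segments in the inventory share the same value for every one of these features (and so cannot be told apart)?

m, β

Both /m/ and /β/ are [+labial], [−coronal], [−strident], [−lateral], [−dorsal], [+consonantal], [+voice]. Since the list omits [sonorant], [nasal] and [continuant] — which do distinguish the bilabial nasal from the voiced bilabial fricative — this pair collapses; all other pairs remain distinct.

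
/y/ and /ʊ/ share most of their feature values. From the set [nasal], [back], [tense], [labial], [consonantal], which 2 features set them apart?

/y/ (high front rounded tense vowel) and /ʊ/ (high back rounded lax vowel) agree on [−nasal], [+labial], [−consonantal]. They differ on [back] (/y/ [−], /ʊ/ [+]), [tense] (/y/ [+], /ʊ/ [−]).

[back], [tense]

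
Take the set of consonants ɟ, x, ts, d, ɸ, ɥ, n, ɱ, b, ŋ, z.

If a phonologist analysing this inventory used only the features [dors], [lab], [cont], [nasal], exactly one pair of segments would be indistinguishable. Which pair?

d, ts

On the given features, /d/ and /ts/ have an identical profile: [-dorsal], [-labial], [-continuant], [-nasal]. No other two segments in the inventory coincide on all 4 features. (They do differ in [voice], [strident] and [delayed release], which are not among the given features.)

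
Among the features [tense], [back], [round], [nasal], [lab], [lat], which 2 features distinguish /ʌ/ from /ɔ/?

[labial], [round]

/ʌ/ (mid back unrounded lax vowel) and /ɔ/ (mid back rounded lax vowel) agree on [-tense], [+back], [-nasal], [-lateral]. They differ on [labial] (/ʌ/ [-], /ɔ/ [+]), [round] (/ʌ/ [-], /ɔ/ [+]).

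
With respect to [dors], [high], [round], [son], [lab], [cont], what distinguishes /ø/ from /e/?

[labial], [round]

/ø/ is the mid front rounded tense vowel and /e/ is the mid front unrounded tense vowel. Both are [+dorsal], [−high], [+sonorant], [+continuant]. /ø/ is [+labial] while /e/ is [−labial]; /ø/ is [+round] while /e/ is [−round], so the distinguishing features are [labial], [round].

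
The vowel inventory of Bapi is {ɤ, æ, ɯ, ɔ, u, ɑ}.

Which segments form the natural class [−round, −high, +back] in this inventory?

Checking each segment against [−round], [−high], [+back]: /ɤ/ (mid back unrounded tense vowel), /ɑ/ (low back unrounded vowel) satisfy every feature; every other segment in the inventory fails at least one.

ɤ, ɑ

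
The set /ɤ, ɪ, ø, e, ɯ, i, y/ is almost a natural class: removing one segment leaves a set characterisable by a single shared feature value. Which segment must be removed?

/ɯ, i, ø, e, ɤ, y/ are all [+tense], but /ɪ/ (high front unrounded lax vowel) is [−tense]. No other single segment can be removed to leave a set sharing one feature value that the removed segment lacks, so /ɪ/ is the odd one out.

ɪ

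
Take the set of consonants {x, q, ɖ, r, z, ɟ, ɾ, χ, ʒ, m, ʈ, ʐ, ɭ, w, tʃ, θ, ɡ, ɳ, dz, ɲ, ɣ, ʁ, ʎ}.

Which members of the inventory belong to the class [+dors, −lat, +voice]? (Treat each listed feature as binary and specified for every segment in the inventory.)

ɟ, w, ɡ, ɲ, ɣ, ʁ

Eliminate segments failing any feature: /x, q, χ/ are [−voice]; /ɖ, r, z, ɾ, ʒ, m, ʈ, ʐ, ɭ, tʃ, θ, ɳ, dz/ are [−dorsal]; /ʎ/ is [+lateral]. The remaining /ɟ, w, ɡ, ɲ, ɣ, ʁ/ satisfy [+dorsal], [−lateral], [+voice].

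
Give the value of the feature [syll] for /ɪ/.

As the high front unrounded lax vowel, /ɪ/ is [+syllabic].

[+syllabic]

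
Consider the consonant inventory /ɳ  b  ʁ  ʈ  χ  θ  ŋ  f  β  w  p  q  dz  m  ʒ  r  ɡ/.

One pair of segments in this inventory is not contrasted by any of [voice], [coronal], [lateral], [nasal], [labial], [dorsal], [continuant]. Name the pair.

Both /r/ and /ʒ/ are [+voice], [+coronal], [−lateral], [−nasal], [−labial], [−dorsal], [+continuant]. Since the list omits [sonorant], [strident] and [anterior] — which do distinguish the alveolar trill from the voiced postalveolar fricative — this pair collapses; all other pairs remain distinct.

r, ʒ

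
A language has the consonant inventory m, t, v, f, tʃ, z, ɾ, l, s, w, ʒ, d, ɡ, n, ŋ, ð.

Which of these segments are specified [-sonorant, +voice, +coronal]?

Eliminate segments failing any feature: /m, ɾ, l, w, n, ŋ/ are [+sonorant]; /t, f, tʃ, s/ are [-voice]; /v, ɡ/ are [-coronal]. The remaining /z, ʒ, d, ð/ satisfy [-sonorant], [+voice], [+coronal].

z, ʒ, d, ð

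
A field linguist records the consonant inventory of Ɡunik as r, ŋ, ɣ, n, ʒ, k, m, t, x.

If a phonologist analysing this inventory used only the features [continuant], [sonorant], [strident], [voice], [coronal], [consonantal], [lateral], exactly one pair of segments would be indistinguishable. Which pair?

m, ŋ

/m/ (bilabial nasal) and /ŋ/ (velar nasal) are both [−continuant], [+sonorant], [−strident], [+voice], [−coronal], [+consonantal], [−lateral], so none of the listed features separates them. (They do differ in [labial] and [dorsal], which are not among the given features.) Every other pair in the inventory differs on at least one listed feature.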